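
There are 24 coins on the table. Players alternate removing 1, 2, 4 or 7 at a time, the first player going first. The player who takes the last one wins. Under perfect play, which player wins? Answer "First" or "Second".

Second

Positions where the player to move wins (W) vs loses (L):
i:   0  1  2  3  4  5  6  7  8  9 10 11 12 13 14 15 16 17 18 19 20 21 22 23 24
     L  W  W  L  W  W  L  W  W  L  W  W  L  W  W  L  W  W  L  W  W  L  W  W  L
Position 24 is L, so the second player wins.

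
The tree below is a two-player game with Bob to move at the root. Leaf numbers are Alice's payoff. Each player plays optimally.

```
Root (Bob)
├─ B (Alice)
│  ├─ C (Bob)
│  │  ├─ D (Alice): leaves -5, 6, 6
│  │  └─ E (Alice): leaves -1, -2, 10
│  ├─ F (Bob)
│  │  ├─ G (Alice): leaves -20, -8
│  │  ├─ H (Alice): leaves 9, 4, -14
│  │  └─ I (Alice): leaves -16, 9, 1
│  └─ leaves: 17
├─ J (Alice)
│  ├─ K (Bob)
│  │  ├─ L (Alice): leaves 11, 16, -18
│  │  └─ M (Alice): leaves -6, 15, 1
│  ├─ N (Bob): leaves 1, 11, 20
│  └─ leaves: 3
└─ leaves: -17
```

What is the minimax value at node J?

15

L: max(11, 16, -18) = 16
M: max(-6, 15, 1) = 15
K: min(16, 15) = 15
N: min(1, 11, 20) = 1
J: max(15, 1, 3) = 15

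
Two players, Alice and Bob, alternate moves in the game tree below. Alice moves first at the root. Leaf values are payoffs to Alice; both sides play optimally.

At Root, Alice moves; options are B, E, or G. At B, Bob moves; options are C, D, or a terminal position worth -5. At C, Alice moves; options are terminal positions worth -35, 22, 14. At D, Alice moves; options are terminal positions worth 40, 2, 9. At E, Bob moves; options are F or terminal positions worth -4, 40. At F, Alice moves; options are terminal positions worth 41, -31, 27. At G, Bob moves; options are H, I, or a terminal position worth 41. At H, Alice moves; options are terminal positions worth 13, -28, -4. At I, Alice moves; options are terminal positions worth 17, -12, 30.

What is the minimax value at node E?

F: max(41, -31, 27) = 41
E: min(41, -4, 40) = -4

-4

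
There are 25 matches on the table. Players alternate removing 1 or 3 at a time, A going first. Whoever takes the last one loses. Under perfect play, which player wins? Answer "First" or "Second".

Positions where the player to move wins (W) vs loses (L):
i:   0  1  2  3  4  5  6  7  8  9 10 11 12 13 14 15 16 17 18 19 20 21 22 23 24 25
     W  L  W  L  W  L  W  L  W  L  W  L  W  L  W  L  W  L  W  L  W  L  W  L  W  L
Position 25 is L, so the second player wins.

Second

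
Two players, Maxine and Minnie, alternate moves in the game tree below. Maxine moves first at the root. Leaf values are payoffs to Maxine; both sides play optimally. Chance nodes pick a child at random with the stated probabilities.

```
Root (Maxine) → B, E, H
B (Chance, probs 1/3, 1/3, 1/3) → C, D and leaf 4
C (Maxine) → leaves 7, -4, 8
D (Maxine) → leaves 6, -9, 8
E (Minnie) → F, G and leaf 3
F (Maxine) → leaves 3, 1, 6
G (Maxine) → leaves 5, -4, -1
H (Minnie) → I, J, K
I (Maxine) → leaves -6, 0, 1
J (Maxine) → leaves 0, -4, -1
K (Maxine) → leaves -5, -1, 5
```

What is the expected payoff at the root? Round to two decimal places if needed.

6.67

C (Maxine): max(7, -4, 8) = 8
D (Maxine): max(6, -9, 8) = 8
B (Chance): 1/3·8 + 1/3·8 + 1/3·4 = 6.67
F (Maxine): max(3, 1, 6) = 6
G (Maxine): max(5, -4, -1) = 5
E (Minnie): min(6, 5, 3) = 3
I (Maxine): max(-6, 0, 1) = 1
J (Maxine): max(0, -4, -1) = 0
K (Maxine): max(-5, -1, 5) = 5
H (Minnie): min(1, 0, 5) = 0
Root (Maxine): max(6.67, 3, 0) = 6.67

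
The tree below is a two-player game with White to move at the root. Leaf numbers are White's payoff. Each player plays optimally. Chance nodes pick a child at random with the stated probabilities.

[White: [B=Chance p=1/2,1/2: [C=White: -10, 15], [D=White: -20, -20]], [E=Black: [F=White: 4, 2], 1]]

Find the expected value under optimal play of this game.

1

C (White): max(-10, 15) = 15
D (White): max(-20, -20) = -20
B (Chance): 1/2·15 + 1/2·-20 = -2.5
F (White): max(4, 2) = 4
E (Black): min(4, 1) = 1
Root (White): max(-2.5, 1) = 1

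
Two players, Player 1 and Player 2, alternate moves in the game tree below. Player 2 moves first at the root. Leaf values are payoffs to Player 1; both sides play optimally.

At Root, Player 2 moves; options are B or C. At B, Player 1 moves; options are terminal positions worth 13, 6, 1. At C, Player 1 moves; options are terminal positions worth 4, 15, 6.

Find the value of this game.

13

B (Player 1): max(13, 6, 1) = 13
C (Player 1): max(4, 15, 6) = 15
Root (Player 2): min(13, 15) = 13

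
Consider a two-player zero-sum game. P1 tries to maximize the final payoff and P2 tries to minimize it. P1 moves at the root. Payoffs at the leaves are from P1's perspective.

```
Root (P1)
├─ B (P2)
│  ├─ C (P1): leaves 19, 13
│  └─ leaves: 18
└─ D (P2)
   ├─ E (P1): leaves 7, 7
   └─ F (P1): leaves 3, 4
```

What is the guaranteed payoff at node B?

C: max(19, 13) = 19
B: min(19, 18) = 18

18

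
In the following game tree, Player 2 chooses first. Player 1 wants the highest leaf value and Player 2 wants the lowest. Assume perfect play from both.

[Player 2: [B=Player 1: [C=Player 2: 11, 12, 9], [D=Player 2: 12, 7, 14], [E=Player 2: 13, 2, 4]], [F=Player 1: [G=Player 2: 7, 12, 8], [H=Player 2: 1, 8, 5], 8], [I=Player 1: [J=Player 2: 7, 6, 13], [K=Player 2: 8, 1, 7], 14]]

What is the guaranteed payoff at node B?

C: min(11, 12, 9) = 9
D: min(12, 7, 14) = 7
E: min(13, 2, 4) = 2
B: max(9, 7, 2) = 9

9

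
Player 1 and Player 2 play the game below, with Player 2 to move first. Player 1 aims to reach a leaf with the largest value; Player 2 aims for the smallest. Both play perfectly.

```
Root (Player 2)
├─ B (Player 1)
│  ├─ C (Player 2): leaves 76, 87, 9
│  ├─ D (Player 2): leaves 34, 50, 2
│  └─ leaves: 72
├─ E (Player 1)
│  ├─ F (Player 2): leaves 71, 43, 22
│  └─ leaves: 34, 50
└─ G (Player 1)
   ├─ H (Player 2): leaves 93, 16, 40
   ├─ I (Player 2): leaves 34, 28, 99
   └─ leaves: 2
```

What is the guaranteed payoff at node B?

72

C: min(76, 87, 9) = 9
D: min(34, 50, 2) = 2
B: max(9, 2, 72) = 72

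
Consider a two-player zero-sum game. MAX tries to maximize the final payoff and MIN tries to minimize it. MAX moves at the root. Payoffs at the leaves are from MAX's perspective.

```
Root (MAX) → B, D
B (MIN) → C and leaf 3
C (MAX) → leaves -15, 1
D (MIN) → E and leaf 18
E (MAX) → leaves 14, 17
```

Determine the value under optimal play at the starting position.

C (MAX): max(-15, 1) = 1
B (MIN): min(1, 3) = 1
E (MAX): max(14, 17) = 17
D (MIN): min(17, 18) = 17
Root (MAX): max(1, 17) = 17

17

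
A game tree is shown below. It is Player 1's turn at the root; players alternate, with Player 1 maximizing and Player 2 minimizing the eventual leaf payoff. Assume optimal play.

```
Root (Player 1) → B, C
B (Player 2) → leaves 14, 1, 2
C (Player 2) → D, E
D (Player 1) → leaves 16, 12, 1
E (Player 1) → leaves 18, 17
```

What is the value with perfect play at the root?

B (Player 2): min(14, 1, 2) = 1
D (Player 1): max(16, 12, 1) = 16
E (Player 1): max(18, 17) = 18
C (Player 2): min(16, 18) = 16
Root (Player 1): max(1, 16) = 16

16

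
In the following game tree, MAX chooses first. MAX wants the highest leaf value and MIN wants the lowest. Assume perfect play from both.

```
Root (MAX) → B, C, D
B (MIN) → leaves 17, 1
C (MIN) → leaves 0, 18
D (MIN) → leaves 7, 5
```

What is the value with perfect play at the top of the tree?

5

B (MIN): min(17, 1) = 1
C (MIN): min(0, 18) = 0
D (MIN): min(7, 5) = 5
Root (MAX): max(1, 0, 5) = 5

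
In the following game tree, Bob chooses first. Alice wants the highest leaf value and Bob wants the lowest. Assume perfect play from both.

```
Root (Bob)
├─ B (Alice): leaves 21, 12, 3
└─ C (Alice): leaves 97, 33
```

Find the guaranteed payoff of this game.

B (Alice): max(21, 12, 3) = 21
C (Alice): max(97, 33) = 97
Root (Bob): min(21, 97) = 21

21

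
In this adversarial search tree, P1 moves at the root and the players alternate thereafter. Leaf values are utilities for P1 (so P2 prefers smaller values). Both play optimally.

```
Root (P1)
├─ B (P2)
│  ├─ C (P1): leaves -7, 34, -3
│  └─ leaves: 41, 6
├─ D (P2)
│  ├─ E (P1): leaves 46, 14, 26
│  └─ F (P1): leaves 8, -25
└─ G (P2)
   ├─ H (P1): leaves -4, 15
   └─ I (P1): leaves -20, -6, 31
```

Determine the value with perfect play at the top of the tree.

15

C (P1): max(-7, 34, -3) = 34
B (P2): min(34, 41, 6) = 6
E (P1): max(46, 14, 26) = 46
F (P1): max(8, -25) = 8
D (P2): min(46, 8) = 8
H (P1): max(-4, 15) = 15
I (P1): max(-20, -6, 31) = 31
G (P2): min(15, 31) = 15
Root (P1): max(6, 8, 15) = 15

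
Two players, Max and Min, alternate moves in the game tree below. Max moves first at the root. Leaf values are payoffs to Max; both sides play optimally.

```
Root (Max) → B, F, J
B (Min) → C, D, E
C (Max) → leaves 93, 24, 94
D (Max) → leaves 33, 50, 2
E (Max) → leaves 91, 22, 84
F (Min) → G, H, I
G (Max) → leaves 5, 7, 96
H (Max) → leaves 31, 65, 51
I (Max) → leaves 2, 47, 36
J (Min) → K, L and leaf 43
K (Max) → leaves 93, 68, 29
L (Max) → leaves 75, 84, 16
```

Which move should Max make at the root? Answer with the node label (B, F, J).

C (Max): max(93, 24, 94) = 94
D (Max): max(33, 50, 2) = 50
E (Max): max(91, 22, 84) = 91
B (Min): min(94, 50, 91) = 50
G (Max): max(5, 7, 96) = 96
H (Max): max(31, 65, 51) = 65
I (Max): max(2, 47, 36) = 47
F (Min): min(96, 65, 47) = 47
K (Max): max(93, 68, 29) = 93
L (Max): max(75, 84, 16) = 84
J (Min): min(93, 84, 43) = 43
Root (Max): max(50, 47, 43) = 50
Max picks the child with the highest value: B (value 50).

B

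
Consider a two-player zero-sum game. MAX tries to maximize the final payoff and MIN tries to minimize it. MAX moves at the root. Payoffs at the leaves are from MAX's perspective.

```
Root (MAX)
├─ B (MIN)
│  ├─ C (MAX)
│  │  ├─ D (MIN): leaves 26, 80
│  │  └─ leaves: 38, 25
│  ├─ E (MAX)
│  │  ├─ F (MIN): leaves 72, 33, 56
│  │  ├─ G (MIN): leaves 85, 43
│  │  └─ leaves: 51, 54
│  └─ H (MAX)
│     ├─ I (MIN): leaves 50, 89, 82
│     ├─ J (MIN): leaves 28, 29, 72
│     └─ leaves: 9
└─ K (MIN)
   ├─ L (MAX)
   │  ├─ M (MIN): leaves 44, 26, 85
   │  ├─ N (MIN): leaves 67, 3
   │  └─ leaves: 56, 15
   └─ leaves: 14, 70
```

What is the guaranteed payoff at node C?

38

D: min(26, 80) = 26
C: max(26, 38, 25) = 38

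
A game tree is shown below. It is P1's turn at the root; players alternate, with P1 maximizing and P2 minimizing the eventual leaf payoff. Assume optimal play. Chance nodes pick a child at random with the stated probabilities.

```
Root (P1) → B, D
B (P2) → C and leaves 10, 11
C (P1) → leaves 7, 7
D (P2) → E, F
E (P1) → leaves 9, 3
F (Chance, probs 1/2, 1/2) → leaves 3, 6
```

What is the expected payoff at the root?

C (P1): max(7, 7) = 7
B (P2): min(7, 10, 11) = 7
E (P1): max(9, 3) = 9
F (Chance): 1/2·3 + 1/2·6 = 4.5
D (P2): min(9, 4.5) = 4.5
Root (P1): max(7, 4.5) = 7

7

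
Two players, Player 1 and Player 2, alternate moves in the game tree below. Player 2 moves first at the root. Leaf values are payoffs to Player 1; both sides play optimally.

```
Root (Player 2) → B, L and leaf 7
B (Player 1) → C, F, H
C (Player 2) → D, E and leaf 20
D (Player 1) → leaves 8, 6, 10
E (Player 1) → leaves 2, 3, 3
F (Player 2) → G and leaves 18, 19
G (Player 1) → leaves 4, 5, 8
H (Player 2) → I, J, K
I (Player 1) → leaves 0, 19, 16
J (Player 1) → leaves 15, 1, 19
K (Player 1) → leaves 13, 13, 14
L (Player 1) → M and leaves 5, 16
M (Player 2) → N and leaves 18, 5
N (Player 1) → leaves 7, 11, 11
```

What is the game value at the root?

D (Player 1): max(8, 6, 10) = 10
E (Player 1): max(2, 3, 3) = 3
C (Player 2): min(10, 3, 20) = 3
G (Player 1): max(4, 5, 8) = 8
F (Player 2): min(8, 18, 19) = 8
I (Player 1): max(0, 19, 16) = 19
J (Player 1): max(15, 1, 19) = 19
K (Player 1): max(13, 13, 14) = 14
H (Player 2): min(19, 19, 14) = 14
B (Player 1): max(3, 8, 14) = 14
N (Player 1): max(7, 11, 11) = 11
M (Player 2): min(11, 18, 5) = 5
L (Player 1): max(5, 5, 16) = 16
Root (Player 2): min(14, 16, 7) = 7

7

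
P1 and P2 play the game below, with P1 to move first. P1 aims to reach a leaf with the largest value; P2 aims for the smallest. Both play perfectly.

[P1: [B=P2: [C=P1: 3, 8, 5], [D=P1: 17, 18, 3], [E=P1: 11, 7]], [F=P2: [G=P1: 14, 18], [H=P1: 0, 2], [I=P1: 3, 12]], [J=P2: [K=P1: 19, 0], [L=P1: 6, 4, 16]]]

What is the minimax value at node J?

K: max(19, 0) = 19
L: max(6, 4, 16) = 16
J: min(19, 16) = 16

16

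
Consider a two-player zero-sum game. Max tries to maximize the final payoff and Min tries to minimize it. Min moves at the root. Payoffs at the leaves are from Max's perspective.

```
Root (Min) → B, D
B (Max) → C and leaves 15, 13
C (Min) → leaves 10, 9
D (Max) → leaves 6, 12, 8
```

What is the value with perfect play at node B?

C: min(10, 9) = 9
B: max(9, 15, 13) = 15

15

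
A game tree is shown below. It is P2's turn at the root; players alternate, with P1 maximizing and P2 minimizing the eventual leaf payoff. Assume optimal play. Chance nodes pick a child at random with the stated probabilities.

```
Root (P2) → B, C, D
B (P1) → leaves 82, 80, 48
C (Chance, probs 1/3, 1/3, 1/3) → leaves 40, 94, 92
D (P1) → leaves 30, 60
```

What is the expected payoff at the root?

60

B (P1): max(82, 80, 48) = 82
C (Chance): 1/3·40 + 1/3·94 + 1/3·92 = 75.33
D (P1): max(30, 60) = 60
Root (P2): min(82, 75.33, 60) = 60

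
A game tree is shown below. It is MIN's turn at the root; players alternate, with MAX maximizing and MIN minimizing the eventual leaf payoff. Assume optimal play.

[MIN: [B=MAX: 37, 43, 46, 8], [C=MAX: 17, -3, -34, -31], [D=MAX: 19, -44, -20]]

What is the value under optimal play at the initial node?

B (MAX): max(37, 43, 46, 8) = 46
C (MAX): max(17, -3, -34, -31) = 17
D (MAX): max(19, -44, -20) = 19
Root (MIN): min(46, 17, 19) = 17

17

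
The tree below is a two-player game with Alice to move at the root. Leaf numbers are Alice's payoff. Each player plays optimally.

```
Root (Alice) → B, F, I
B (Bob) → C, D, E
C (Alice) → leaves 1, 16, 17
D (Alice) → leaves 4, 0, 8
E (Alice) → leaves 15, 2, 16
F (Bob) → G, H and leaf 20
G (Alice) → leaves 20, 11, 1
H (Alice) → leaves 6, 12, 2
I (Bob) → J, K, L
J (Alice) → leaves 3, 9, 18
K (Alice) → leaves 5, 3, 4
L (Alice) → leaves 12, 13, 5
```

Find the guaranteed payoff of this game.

12

C (Alice): max(1, 16, 17) = 17
D (Alice): max(4, 0, 8) = 8
E (Alice): max(15, 2, 16) = 16
B (Bob): min(17, 8, 16) = 8
G (Alice): max(20, 11, 1) = 20
H (Alice): max(6, 12, 2) = 12
F (Bob): min(20, 12, 20) = 12
J (Alice): max(3, 9, 18) = 18
K (Alice): max(5, 3, 4) = 5
L (Alice): max(12, 13, 5) = 13
I (Bob): min(18, 5, 13) = 5
Root (Alice): max(8, 12, 5) = 12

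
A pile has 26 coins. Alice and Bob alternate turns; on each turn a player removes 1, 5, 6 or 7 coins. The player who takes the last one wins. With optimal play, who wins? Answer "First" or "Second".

Second

W/L table (W = player to move can force a win):
i:   0  1  2  3  4  5  6  7  8  9 10 11 12 13 14 15 16 17 18 19 20 21 22 23 24 25 26
     L  W  L  W  L  W  W  W  W  W  W  W  L  W  L  W  L  W  W  W  W  W  W  W  L  W  L
Position 26 is L, so the second player wins.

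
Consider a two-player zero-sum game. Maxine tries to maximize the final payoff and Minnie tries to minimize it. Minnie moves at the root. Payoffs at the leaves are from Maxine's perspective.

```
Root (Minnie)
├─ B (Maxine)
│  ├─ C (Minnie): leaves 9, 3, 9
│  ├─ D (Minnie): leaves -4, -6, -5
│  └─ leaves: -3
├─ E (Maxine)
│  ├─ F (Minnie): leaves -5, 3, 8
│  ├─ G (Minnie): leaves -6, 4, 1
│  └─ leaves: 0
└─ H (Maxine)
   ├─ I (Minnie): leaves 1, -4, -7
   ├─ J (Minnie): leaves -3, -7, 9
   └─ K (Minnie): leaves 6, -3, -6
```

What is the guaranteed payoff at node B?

3

C: min(9, 3, 9) = 3
D: min(-4, -6, -5) = -6
B: max(3, -6, -3) = 3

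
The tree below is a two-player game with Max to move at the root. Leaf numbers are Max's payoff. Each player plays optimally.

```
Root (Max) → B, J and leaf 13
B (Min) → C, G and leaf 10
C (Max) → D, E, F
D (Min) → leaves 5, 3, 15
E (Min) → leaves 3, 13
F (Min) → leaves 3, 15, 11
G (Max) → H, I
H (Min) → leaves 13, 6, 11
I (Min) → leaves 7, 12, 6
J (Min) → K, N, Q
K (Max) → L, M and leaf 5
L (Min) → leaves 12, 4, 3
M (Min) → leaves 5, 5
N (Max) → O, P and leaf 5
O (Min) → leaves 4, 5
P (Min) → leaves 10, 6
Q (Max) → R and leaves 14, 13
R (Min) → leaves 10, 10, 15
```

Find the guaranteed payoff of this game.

13

D (Min): min(5, 3, 15) = 3
E (Min): min(3, 13) = 3
F (Min): min(3, 15, 11) = 3
C (Max): max(3, 3, 3) = 3
H (Min): min(13, 6, 11) = 6
I (Min): min(7, 12, 6) = 6
G (Max): max(6, 6) = 6
B (Min): min(3, 6, 10) = 3
L (Min): min(12, 4, 3) = 3
M (Min): min(5, 5) = 5
K (Max): max(3, 5, 5) = 5
O (Min): min(4, 5) = 4
P (Min): min(10, 6) = 6
N (Max): max(4, 6, 5) = 6
R (Min): min(10, 10, 15) = 10
Q (Max): max(10, 14, 13) = 14
J (Min): min(5, 6, 14) = 5
Root (Max): max(3, 5, 13) = 13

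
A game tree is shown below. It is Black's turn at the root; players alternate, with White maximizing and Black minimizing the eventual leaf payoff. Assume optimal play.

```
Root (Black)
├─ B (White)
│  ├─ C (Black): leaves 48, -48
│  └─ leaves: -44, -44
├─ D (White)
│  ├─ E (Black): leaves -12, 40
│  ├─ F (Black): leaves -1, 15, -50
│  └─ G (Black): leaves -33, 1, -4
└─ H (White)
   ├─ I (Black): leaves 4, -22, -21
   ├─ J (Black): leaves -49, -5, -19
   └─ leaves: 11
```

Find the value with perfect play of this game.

-44

C (Black): min(48, -48) = -48
B (White): max(-48, -44, -44) = -44
E (Black): min(-12, 40) = -12
F (Black): min(-1, 15, -50) = -50
G (Black): min(-33, 1, -4) = -33
D (White): max(-12, -50, -33) = -12
I (Black): min(4, -22, -21) = -22
J (Black): min(-49, -5, -19) = -49
H (White): max(-22, -49, 11) = 11
Root (Black): min(-44, -12, 11) = -44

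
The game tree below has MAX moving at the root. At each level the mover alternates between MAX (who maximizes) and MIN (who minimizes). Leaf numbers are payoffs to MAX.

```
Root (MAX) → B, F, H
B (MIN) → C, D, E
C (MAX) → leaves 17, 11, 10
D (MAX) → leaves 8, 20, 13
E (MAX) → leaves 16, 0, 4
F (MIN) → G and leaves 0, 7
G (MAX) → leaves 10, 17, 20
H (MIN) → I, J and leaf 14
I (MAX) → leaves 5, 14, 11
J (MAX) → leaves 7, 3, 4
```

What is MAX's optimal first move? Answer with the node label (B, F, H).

C (MAX): max(17, 11, 10) = 17
D (MAX): max(8, 20, 13) = 20
E (MAX): max(16, 0, 4) = 16
B (MIN): min(17, 20, 16) = 16
G (MAX): max(10, 17, 20) = 20
F (MIN): min(20, 0, 7) = 0
I (MAX): max(5, 14, 11) = 14
J (MAX): max(7, 3, 4) = 7
H (MIN): min(14, 7, 14) = 7
Root (MAX): max(16, 0, 7) = 16
MAX picks the child with the highest value: B (value 16).

B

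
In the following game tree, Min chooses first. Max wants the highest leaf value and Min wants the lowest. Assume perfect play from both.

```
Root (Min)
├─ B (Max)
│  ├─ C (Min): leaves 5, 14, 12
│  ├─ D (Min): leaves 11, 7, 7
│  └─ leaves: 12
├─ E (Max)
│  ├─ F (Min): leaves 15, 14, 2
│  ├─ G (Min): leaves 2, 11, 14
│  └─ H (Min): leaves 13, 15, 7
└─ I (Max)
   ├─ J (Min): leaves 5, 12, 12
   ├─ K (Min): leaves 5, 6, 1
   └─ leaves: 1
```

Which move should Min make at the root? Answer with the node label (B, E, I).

C (Min): min(5, 14, 12) = 5
D (Min): min(11, 7, 7) = 7
B (Max): max(5, 7, 12) = 12
F (Min): min(15, 14, 2) = 2
G (Min): min(2, 11, 14) = 2
H (Min): min(13, 15, 7) = 7
E (Max): max(2, 2, 7) = 7
J (Min): min(5, 12, 12) = 5
K (Min): min(5, 6, 1) = 1
I (Max): max(5, 1, 1) = 5
Root (Min): min(12, 7, 5) = 5
Min picks the child with the lowest value: I (value 5).

I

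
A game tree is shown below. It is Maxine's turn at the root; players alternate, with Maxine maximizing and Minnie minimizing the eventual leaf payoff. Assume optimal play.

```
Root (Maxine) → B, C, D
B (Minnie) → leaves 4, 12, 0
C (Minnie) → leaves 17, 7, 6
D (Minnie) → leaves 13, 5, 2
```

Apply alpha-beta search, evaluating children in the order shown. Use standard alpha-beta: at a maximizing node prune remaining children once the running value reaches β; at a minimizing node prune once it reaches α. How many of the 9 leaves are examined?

B [α=-∞,β=+∞]: v=0
C [α=0,β=+∞]: v=6
D [α=6,β=+∞]: v=5 after child 2 ≤ α → α-cutoff, skip 1
Root [α=-∞,β=+∞]: v=6
Leaves evaluated: 8 of 9.

8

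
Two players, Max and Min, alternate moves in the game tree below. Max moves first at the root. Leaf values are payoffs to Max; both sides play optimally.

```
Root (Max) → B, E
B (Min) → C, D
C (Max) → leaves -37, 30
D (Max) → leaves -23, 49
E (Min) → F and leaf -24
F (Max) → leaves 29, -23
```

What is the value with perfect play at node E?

-24

F: max(29, -23) = 29
E: min(29, -24) = -24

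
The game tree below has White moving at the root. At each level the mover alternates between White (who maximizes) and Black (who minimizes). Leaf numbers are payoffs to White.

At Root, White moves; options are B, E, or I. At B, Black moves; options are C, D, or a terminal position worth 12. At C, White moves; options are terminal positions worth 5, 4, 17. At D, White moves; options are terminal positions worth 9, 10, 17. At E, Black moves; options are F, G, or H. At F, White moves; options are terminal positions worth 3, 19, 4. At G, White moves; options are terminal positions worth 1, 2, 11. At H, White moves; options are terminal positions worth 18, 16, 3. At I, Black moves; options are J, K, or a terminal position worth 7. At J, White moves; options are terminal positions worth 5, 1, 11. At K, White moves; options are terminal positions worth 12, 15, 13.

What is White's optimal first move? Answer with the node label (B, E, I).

B

C (White): max(5, 4, 17) = 17
D (White): max(9, 10, 17) = 17
B (Black): min(17, 17, 12) = 12
F (White): max(3, 19, 4) = 19
G (White): max(1, 2, 11) = 11
H (White): max(18, 16, 3) = 18
E (Black): min(19, 11, 18) = 11
J (White): max(5, 1, 11) = 11
K (White): max(12, 15, 13) = 15
I (Black): min(11, 15, 7) = 7
Root (White): max(12, 11, 7) = 12
White picks the child with the highest value: B (value 12).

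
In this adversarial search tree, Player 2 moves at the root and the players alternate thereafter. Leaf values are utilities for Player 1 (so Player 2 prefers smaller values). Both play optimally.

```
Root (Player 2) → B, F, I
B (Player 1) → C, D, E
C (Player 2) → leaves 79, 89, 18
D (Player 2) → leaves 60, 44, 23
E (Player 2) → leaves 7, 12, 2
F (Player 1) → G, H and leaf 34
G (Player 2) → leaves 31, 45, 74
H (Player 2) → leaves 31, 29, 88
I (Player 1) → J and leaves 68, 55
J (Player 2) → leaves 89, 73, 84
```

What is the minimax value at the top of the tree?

23

C (Player 2): min(79, 89, 18) = 18
D (Player 2): min(60, 44, 23) = 23
E (Player 2): min(7, 12, 2) = 2
B (Player 1): max(18, 23, 2) = 23
G (Player 2): min(31, 45, 74) = 31
H (Player 2): min(31, 29, 88) = 29
F (Player 1): max(31, 29, 34) = 34
J (Player 2): min(89, 73, 84) = 73
I (Player 1): max(73, 68, 55) = 73
Root (Player 2): min(23, 34, 73) = 23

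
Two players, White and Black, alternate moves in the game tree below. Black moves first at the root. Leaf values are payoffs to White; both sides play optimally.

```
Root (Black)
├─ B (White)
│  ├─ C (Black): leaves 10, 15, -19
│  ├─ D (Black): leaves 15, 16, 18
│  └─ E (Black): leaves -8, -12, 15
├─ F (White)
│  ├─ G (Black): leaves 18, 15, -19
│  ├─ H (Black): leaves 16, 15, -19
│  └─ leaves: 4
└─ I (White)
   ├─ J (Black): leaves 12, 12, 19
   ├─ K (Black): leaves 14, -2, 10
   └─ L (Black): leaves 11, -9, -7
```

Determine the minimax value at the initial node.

C (Black): min(10, 15, -19) = -19
D (Black): min(15, 16, 18) = 15
E (Black): min(-8, -12, 15) = -12
B (White): max(-19, 15, -12) = 15
G (Black): min(18, 15, -19) = -19
H (Black): min(16, 15, -19) = -19
F (White): max(-19, -19, 4) = 4
J (Black): min(12, 12, 19) = 12
K (Black): min(14, -2, 10) = -2
L (Black): min(11, -9, -7) = -9
I (White): max(12, -2, -9) = 12
Root (Black): min(15, 4, 12) = 4

4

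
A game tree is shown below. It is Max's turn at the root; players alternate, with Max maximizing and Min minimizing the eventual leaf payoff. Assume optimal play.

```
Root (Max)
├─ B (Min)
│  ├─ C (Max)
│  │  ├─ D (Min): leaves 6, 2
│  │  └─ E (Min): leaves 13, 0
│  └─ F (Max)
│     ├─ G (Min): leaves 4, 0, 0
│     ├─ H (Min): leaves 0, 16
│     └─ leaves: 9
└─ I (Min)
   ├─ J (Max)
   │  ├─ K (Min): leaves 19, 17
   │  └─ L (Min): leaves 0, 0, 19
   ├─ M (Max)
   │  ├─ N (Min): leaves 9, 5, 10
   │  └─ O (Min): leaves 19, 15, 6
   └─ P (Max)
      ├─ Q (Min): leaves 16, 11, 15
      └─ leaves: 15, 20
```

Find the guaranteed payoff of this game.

D (Min): min(6, 2) = 2
E (Min): min(13, 0) = 0
C (Max): max(2, 0) = 2
G (Min): min(4, 0, 0) = 0
H (Min): min(0, 16) = 0
F (Max): max(0, 0, 9) = 9
B (Min): min(2, 9) = 2
K (Min): min(19, 17) = 17
L (Min): min(0, 0, 19) = 0
J (Max): max(17, 0) = 17
N (Min): min(9, 5, 10) = 5
O (Min): min(19, 15, 6) = 6
M (Max): max(5, 6) = 6
Q (Min): min(16, 11, 15) = 11
P (Max): max(11, 15, 20) = 20
I (Min): min(17, 6, 20) = 6
Root (Max): max(2, 6) = 6

6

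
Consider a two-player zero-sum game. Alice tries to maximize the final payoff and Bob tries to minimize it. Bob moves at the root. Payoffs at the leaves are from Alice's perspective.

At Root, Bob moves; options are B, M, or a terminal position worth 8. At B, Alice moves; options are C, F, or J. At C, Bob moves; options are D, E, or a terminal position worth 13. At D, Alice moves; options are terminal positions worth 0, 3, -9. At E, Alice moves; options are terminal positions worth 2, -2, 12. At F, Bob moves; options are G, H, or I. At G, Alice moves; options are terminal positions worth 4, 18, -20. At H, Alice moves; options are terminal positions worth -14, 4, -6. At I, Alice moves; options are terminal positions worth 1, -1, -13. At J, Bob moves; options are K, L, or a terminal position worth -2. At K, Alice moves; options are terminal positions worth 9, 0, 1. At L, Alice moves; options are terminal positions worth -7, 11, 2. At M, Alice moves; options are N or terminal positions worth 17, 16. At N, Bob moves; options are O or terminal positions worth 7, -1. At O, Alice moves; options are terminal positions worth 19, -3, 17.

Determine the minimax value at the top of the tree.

D (Alice): max(0, 3, -9) = 3
E (Alice): max(2, -2, 12) = 12
C (Bob): min(3, 12, 13) = 3
G (Alice): max(4, 18, -20) = 18
H (Alice): max(-14, 4, -6) = 4
I (Alice): max(1, -1, -13) = 1
F (Bob): min(18, 4, 1) = 1
K (Alice): max(9, 0, 1) = 9
L (Alice): max(-7, 11, 2) = 11
J (Bob): min(9, 11, -2) = -2
B (Alice): max(3, 1, -2) = 3
O (Alice): max(19, -3, 17) = 19
N (Bob): min(19, 7, -1) = -1
M (Alice): max(-1, 17, 16) = 17
Root (Bob): min(3, 17, 8) = 3

3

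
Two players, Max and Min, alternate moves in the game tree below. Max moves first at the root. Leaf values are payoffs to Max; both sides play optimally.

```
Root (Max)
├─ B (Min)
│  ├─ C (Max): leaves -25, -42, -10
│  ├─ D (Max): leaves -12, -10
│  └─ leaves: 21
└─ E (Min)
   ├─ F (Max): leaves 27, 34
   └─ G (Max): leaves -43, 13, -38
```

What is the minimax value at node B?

C: max(-25, -42, -10) = -10
D: max(-12, -10) = -10
B: min(-10, -10, 21) = -10

-10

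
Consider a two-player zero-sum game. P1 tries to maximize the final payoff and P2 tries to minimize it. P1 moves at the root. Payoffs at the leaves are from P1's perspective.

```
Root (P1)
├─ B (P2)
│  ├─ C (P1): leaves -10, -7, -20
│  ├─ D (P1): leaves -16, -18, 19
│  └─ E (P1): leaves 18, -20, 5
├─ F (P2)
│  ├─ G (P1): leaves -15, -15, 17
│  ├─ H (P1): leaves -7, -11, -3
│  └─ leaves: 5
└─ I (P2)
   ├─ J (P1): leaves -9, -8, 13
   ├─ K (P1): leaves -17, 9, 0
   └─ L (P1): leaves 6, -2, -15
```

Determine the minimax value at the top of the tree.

C (P1): max(-10, -7, -20) = -7
D (P1): max(-16, -18, 19) = 19
E (P1): max(18, -20, 5) = 18
B (P2): min(-7, 19, 18) = -7
G (P1): max(-15, -15, 17) = 17
H (P1): max(-7, -11, -3) = -3
F (P2): min(17, -3, 5) = -3
J (P1): max(-9, -8, 13) = 13
K (P1): max(-17, 9, 0) = 9
L (P1): max(6, -2, -15) = 6
I (P2): min(13, 9, 6) = 6
Root (P1): max(-7, -3, 6) = 6

6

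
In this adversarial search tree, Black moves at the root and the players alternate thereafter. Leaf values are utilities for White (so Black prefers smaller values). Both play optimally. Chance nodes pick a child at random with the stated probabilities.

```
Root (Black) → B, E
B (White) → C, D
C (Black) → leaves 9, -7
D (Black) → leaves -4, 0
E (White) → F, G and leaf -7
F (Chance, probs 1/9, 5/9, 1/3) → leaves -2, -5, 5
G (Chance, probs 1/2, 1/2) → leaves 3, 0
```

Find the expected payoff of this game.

-4

C (Black): min(9, -7) = -7
D (Black): min(-4, 0) = -4
B (White): max(-7, -4) = -4
F (Chance): 1/9·-2 + 5/9·-5 + 1/3·5 = -1.33
G (Chance): 1/2·3 + 1/2·0 = 1.5
E (White): max(-1.33, 1.5, -7) = 1.5
Root (Black): min(-4, 1.5) = -4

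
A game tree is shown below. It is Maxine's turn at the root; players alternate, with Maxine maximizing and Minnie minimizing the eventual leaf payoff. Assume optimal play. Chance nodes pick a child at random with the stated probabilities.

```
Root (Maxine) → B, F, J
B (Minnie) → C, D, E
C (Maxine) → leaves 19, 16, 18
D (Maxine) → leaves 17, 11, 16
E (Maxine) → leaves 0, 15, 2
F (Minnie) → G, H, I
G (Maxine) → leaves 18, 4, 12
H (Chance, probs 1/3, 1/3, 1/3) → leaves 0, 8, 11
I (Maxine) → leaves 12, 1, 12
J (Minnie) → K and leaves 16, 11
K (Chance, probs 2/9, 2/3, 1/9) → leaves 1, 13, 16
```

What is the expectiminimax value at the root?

15

C (Maxine): max(19, 16, 18) = 19
D (Maxine): max(17, 11, 16) = 17
E (Maxine): max(0, 15, 2) = 15
B (Minnie): min(19, 17, 15) = 15
G (Maxine): max(18, 4, 12) = 18
H (Chance): 1/3·0 + 1/3·8 + 1/3·11 = 6.33
I (Maxine): max(12, 1, 12) = 12
F (Minnie): min(18, 6.33, 12) = 6.33
K (Chance): 2/9·1 + 2/3·13 + 1/9·16 = 10.67
J (Minnie): min(10.67, 16, 11) = 10.67
Root (Maxine): max(15, 6.33, 10.67) = 15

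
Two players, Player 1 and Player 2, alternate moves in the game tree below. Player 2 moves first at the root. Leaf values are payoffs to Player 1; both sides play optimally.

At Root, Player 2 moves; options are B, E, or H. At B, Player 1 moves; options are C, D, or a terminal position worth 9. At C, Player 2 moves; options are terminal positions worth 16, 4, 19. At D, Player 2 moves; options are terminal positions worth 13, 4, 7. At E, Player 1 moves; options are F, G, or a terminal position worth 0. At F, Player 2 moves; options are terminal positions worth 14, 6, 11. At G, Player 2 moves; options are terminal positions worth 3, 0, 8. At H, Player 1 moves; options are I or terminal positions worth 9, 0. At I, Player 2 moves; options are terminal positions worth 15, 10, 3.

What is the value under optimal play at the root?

6

C (Player 2): min(16, 4, 19) = 4
D (Player 2): min(13, 4, 7) = 4
B (Player 1): max(4, 4, 9) = 9
F (Player 2): min(14, 6, 11) = 6
G (Player 2): min(3, 0, 8) = 0
E (Player 1): max(6, 0, 0) = 6
I (Player 2): min(15, 10, 3) = 3
H (Player 1): max(3, 9, 0) = 9
Root (Player 2): min(9, 6, 9) = 6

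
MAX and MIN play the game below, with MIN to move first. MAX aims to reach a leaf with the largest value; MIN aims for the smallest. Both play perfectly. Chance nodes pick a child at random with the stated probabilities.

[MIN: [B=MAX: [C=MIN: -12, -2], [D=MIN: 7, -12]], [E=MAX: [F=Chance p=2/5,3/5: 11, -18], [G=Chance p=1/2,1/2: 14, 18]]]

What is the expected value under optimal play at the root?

-12

C (MIN): min(-12, -2) = -12
D (MIN): min(7, -12) = -12
B (MAX): max(-12, -12) = -12
F (Chance): 2/5·11 + 3/5·-18 = -6.4
G (Chance): 1/2·14 + 1/2·18 = 16
E (MAX): max(-6.4, 16) = 16
Root (MIN): min(-12, 16) = -12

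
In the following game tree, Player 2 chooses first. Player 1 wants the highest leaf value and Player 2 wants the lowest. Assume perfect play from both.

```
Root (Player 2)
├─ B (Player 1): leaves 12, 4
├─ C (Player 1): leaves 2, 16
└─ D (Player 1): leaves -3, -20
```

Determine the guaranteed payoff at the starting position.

-3

B (Player 1): max(12, 4) = 12
C (Player 1): max(2, 16) = 16
D (Player 1): max(-3, -20) = -3
Root (Player 2): min(12, 16, -3) = -3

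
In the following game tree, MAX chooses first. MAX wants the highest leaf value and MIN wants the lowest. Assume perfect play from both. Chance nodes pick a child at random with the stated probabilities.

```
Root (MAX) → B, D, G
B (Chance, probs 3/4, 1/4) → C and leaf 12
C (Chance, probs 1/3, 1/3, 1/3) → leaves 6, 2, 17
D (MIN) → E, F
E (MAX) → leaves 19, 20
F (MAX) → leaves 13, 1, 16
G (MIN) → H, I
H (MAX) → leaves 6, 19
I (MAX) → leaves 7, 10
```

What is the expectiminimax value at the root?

16

C (Chance): 1/3·6 + 1/3·2 + 1/3·17 = 8.33
B (Chance): 3/4·8.33 + 1/4·12 = 9.25
E (MAX): max(19, 20) = 20
F (MAX): max(13, 1, 16) = 16
D (MIN): min(20, 16) = 16
H (MAX): max(6, 19) = 19
I (MAX): max(7, 10) = 10
G (MIN): min(19, 10) = 10
Root (MAX): max(9.25, 16, 10) = 16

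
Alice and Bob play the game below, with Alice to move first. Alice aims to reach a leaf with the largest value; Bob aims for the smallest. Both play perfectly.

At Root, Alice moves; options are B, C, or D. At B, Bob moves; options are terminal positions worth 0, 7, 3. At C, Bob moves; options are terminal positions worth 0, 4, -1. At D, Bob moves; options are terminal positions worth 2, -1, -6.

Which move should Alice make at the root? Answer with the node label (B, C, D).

B (Bob): min(0, 7, 3) = 0
C (Bob): min(0, 4, -1) = -1
D (Bob): min(2, -1, -6) = -6
Root (Alice): max(0, -1, -6) = 0
Alice picks the child with the highest value: B (value 0).

B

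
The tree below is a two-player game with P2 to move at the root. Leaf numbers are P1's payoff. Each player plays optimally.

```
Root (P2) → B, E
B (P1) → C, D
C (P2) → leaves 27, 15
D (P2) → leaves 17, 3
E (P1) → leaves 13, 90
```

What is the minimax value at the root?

15

C (P2): min(27, 15) = 15
D (P2): min(17, 3) = 3
B (P1): max(15, 3) = 15
E (P1): max(13, 90) = 90
Root (P2): min(15, 90) = 15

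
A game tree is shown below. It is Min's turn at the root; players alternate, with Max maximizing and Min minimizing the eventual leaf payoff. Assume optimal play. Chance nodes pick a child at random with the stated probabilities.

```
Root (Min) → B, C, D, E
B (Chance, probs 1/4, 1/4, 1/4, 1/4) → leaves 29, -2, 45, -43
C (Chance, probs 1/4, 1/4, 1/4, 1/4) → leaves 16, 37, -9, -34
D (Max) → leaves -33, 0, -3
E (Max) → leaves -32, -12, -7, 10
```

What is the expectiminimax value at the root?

0

B (Chance): 1/4·29 + 1/4·-2 + 1/4·45 + 1/4·-43 = 7.25
C (Chance): 1/4·16 + 1/4·37 + 1/4·-9 + 1/4·-34 = 2.5
D (Max): max(-33, 0, -3) = 0
E (Max): max(-32, -12, -7, 10) = 10
Root (Min): min(7.25, 2.5, 0, 10) = 0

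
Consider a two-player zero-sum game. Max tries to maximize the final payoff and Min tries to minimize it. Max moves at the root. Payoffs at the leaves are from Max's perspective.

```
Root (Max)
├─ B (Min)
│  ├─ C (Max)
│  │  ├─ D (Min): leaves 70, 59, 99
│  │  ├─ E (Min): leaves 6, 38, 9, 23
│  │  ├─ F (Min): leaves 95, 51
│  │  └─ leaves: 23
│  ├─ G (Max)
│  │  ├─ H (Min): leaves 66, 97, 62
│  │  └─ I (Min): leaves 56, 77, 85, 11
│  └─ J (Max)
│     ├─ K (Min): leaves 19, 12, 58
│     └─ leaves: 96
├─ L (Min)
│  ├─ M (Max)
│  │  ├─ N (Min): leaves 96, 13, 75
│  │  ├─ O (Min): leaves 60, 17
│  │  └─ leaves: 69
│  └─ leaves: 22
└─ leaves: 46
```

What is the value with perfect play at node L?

N: min(96, 13, 75) = 13
O: min(60, 17) = 17
M: max(13, 17, 69) = 69
L: min(69, 22) = 22

22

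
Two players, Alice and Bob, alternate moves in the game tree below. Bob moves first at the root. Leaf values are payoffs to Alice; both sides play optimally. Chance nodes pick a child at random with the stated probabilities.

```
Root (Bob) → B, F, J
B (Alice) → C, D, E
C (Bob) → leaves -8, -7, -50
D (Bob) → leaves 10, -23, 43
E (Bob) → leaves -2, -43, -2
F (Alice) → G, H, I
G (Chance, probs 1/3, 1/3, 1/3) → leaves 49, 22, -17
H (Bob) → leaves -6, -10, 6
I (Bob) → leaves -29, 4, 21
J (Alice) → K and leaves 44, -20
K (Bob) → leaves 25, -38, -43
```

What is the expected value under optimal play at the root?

C (Bob): min(-8, -7, -50) = -50
D (Bob): min(10, -23, 43) = -23
E (Bob): min(-2, -43, -2) = -43
B (Alice): max(-50, -23, -43) = -23
G (Chance): 1/3·49 + 1/3·22 + 1/3·-17 = 18
H (Bob): min(-6, -10, 6) = -10
I (Bob): min(-29, 4, 21) = -29
F (Alice): max(18, -10, -29) = 18
K (Bob): min(25, -38, -43) = -43
J (Alice): max(-43, 44, -20) = 44
Root (Bob): min(-23, 18, 44) = -23

-23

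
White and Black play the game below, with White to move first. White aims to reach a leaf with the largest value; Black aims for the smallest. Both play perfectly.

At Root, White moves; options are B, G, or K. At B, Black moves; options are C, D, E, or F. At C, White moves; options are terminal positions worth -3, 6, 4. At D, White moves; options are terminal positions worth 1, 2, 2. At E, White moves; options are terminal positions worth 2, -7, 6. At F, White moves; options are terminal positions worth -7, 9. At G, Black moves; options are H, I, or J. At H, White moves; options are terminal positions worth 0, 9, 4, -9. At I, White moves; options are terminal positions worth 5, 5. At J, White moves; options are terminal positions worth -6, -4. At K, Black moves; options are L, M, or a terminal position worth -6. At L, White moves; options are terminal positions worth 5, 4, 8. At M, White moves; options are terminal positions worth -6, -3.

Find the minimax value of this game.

2

C (White): max(-3, 6, 4) = 6
D (White): max(1, 2, 2) = 2
E (White): max(2, -7, 6) = 6
F (White): max(-7, 9) = 9
B (Black): min(6, 2, 6, 9) = 2
H (White): max(0, 9, 4, -9) = 9
I (White): max(5, 5) = 5
J (White): max(-6, -4) = -4
G (Black): min(9, 5, -4) = -4
L (White): max(5, 4, 8) = 8
M (White): max(-6, -3) = -3
K (Black): min(8, -3, -6) = -6
Root (White): max(2, -4, -6) = 2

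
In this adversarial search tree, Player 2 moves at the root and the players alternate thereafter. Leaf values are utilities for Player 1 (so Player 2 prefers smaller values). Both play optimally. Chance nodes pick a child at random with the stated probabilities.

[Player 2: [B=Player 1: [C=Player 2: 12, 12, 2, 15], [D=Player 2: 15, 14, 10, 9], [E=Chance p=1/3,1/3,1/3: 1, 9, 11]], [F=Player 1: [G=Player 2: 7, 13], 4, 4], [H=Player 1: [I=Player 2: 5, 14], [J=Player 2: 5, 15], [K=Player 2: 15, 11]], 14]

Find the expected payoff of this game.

C (Player 2): min(12, 12, 2, 15) = 2
D (Player 2): min(15, 14, 10, 9) = 9
E (Chance): 1/3·1 + 1/3·9 + 1/3·11 = 7
B (Player 1): max(2, 9, 7) = 9
G (Player 2): min(7, 13) = 7
F (Player 1): max(7, 4, 4) = 7
I (Player 2): min(5, 14) = 5
J (Player 2): min(5, 15) = 5
K (Player 2): min(15, 11) = 11
H (Player 1): max(5, 5, 11) = 11
Root (Player 2): min(9, 7, 11, 14) = 7

7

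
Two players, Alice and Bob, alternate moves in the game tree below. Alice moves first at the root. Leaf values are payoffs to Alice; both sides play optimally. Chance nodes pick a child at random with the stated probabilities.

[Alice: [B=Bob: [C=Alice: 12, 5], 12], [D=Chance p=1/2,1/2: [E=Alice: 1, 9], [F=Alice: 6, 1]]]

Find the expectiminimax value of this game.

12

C (Alice): max(12, 5) = 12
B (Bob): min(12, 12) = 12
E (Alice): max(1, 9) = 9
F (Alice): max(6, 1) = 6
D (Chance): 1/2·9 + 1/2·6 = 7.5
Root (Alice): max(12, 7.5) = 12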